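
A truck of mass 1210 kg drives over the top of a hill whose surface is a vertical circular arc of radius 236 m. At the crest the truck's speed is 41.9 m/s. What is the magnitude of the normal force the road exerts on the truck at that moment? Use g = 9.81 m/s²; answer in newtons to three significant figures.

2870 N

At the crest the centripetal acceleration points downward (toward the centre of the arc), so mg − N = mv²/r.
N = m(g − v²/r) = 1210 × (9.81 − (41.9)²/236) = 1210 × (9.81 − 7.439) = 1210 × 2.371 = 2869 N.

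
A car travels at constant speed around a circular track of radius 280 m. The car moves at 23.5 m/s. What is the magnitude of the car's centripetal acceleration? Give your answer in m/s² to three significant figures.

a_c = v²/r = (23.50)²/280 = 552.2/280 = 1.972 m/s².

1.97 m/s²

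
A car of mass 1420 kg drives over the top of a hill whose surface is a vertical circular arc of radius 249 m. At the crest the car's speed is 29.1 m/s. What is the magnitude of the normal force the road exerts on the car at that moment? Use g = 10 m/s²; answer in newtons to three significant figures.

9370 N

At the crest the centripetal acceleration points downward (toward the centre of the arc), so mg − N = mv²/r.
N = m(g − v²/r) = 1420 × (10.0 − (29.1)²/249) = 1420 × (10.0 − 3.401) = 1420 × 6.599 = 9371 N.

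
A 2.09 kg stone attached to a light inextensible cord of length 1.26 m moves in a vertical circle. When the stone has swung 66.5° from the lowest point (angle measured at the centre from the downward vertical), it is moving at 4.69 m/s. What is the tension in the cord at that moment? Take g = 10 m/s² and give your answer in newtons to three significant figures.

Take the radial direction toward the centre of the circle as positive. The component of the weight along the string toward the centre is −mg cos φ (φ measured from the bottom), so Newton's second law along the string gives T − mg cos φ = m v²/r.
cos 66.5° = 0.3987, so T = m(v²/r + g cos φ) = 2.09 × ((4.69)²/1.26 + 10.0 × 0.3987) = 2.09 × (17.46 + (3.987)) = 2.09 × 21.44 = 44.82 N.

44.8 N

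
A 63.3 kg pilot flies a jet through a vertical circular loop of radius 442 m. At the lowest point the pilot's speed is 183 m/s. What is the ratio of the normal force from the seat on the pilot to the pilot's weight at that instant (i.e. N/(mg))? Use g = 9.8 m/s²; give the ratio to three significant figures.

8.73

At the bottom, N − mg = mv²/r, so N = m(v²/r + g) and N/(mg) = v²/(rg) + 1 = (183)²/(442 × 9.8) + 1 = 7.731 + 1 = 8.731.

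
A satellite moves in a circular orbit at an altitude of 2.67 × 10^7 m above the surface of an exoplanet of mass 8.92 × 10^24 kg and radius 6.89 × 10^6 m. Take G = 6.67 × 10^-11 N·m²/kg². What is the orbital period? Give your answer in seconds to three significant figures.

r = R + h = 6.89 × 10^6 + 2.67 × 10^7 = 3.359 × 10^7 m. Gravity provides the centripetal force: G M m / r² = m v² / r ⇒ v = √(GM/r) = 4209 m/s.
T = 2πr/v = 2π × 3.359 × 10^7 / 4209 = 50150 s.

50100 s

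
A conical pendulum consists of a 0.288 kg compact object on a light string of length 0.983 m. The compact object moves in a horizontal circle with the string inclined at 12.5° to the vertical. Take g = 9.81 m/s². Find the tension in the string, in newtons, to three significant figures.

2.89 N

Vertically the bob has no acceleration, so T cosθ = mg.
T = mg/cosθ = 0.288 × 9.81 / cos 12.5° = 2.825/0.9763 = 2.894 N.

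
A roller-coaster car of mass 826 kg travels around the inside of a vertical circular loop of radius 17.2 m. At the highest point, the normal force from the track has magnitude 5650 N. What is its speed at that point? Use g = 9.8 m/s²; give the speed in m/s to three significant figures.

16.9 m/s

At the top, N + mg = mv²/r, so v = √(r(N/m + g)) = √(17.2 × (5650/826 + 9.8)) = √(17.2 × 16.64) = √286.2 = 16.92 m/s.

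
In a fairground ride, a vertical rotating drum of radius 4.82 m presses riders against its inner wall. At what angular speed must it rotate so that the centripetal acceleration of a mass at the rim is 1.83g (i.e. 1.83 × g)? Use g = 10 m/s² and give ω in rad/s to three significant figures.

1.95 rad/s

Centripetal acceleration a_c = ω²r. Setting ω²r = 1.83g:
ω = √(1.83g / r) = √(1.83 × 10.0 / 4.82) = √3.797 = 1.949 rad/s.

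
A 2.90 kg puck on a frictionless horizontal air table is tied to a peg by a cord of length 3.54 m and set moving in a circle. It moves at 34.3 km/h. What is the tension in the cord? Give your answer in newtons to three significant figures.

v = 34.3 km/h = 34.3/3.6 = 9.528 m/s.
The tension is the only horizontal force, so it supplies the full centripetal force: T = m v²/r = 2.90 × (9.528)²/3.54 = 2.90 × 90.78/3.54 = 74.37 N.

74.4 N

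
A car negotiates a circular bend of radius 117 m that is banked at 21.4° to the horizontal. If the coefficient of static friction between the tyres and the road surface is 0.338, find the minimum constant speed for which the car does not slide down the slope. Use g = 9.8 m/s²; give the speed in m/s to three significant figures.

7.39 m/s

At the minimum speed, friction acts up the slope at its limiting value f = μN. Radially (horizontal, toward centre): N sinθ − μN cosθ = mv²/r. Vertically: N cosθ + μN sinθ = mg.
Dividing: v² = r g (sinθ − μcosθ)/(cosθ + μsinθ).
sinθ − μcosθ = 0.3649 − 0.338×0.9311 = 0.05018; cosθ + μsinθ = 0.9311 + 0.338×0.3649 = 1.054.
v² = 117 × 9.8 × 0.05018/1.054 = 54.57 m²/s², so v = 7.387 m/s.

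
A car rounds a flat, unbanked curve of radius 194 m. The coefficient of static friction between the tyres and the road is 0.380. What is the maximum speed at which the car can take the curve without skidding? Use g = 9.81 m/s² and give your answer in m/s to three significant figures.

26.9 m/s

Friction provides the centripetal force on a flat curve. At maximum speed it is at its limiting value: μ_s m g = m v²/r.
Mass cancels: v_max = √(μ_s g r) = √(0.380 × 9.81 × 194) = √723.2 = 26.89 m/s.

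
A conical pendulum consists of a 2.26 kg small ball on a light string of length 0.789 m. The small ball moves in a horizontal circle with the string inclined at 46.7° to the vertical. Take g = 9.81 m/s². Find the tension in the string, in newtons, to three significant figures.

32.3 N

Vertically the bob has no acceleration, so T cosθ = mg.
T = mg/cosθ = 2.26 × 9.81 / cos 46.7° = 22.17/0.6858 = 32.33 N.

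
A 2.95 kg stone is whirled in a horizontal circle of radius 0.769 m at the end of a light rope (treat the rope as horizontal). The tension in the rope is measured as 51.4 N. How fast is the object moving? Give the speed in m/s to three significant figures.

T = m v²/r ⇒ v = √(T r / m) = √(51.4 × 0.769 / 2.95) = √13.40 = 3.660 m/s.

3.66 m/s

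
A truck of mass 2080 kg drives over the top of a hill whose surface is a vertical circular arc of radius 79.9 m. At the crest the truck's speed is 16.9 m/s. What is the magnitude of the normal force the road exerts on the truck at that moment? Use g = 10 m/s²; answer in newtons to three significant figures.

At the crest the centripetal acceleration points downward (toward the centre of the arc), so mg − N = mv²/r.
N = m(g − v²/r) = 2080 × (10.0 − (16.9)²/79.9) = 2080 × (10.0 − 3.575) = 2080 × 6.425 = 13360 N.

13400 N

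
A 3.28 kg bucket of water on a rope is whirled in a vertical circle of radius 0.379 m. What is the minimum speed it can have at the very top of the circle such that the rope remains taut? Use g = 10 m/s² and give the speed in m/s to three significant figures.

At the top, both weight mg and T point toward the centre: T + mg = mv²/r.
At minimum speed T → 0, so mg = mv_min²/r ⇒ v_min = √(g r) = √(10.0 × 0.379) = 1.947 m/s.

1.95 m/s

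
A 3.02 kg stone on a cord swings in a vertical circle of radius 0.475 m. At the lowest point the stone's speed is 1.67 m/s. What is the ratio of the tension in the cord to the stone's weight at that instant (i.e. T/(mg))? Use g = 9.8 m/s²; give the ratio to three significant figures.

At the bottom, T − mg = mv²/r, so T = m(v²/r + g) and T/(mg) = v²/(rg) + 1 = (1.67)²/(0.475 × 9.8) + 1 = 0.5991 + 1 = 1.599.

1.60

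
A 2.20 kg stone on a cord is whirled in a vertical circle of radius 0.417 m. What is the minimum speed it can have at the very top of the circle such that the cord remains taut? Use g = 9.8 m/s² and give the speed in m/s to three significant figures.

2.02 m/s

At the highest point the centre is directly below, so both the weight and T act inward: T + mg = mv²/r.
At minimum speed T → 0, so mg = mv_min²/r ⇒ v_min = √(g r) = √(9.8 × 0.417) = 2.022 m/s.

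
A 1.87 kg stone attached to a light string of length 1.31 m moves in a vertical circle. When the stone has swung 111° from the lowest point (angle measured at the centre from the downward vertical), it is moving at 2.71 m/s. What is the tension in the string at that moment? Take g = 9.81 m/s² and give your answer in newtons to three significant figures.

3.91 N

Take the radial direction toward the centre of the circle as positive. The component of the weight along the string toward the centre is −mg cos φ (φ measured from the bottom), so Newton's second law along the string gives T − mg cos φ = m v²/r.
cos 111° = -0.3584, so T = m(v²/r + g cos φ) = 1.87 × ((2.71)²/1.31 + 9.81 × -0.3584) = 1.87 × (5.606 + (-3.516)) = 1.87 × 2.091 = 3.909 N.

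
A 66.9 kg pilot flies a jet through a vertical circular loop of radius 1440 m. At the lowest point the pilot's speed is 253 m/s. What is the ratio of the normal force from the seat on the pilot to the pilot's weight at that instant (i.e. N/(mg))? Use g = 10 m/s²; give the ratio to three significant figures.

At the bottom, N − mg = mv²/r, so N = m(v²/r + g) and N/(mg) = v²/(rg) + 1 = (253)²/(1440 × 10.0) + 1 = 4.445 + 1 = 5.445.

5.45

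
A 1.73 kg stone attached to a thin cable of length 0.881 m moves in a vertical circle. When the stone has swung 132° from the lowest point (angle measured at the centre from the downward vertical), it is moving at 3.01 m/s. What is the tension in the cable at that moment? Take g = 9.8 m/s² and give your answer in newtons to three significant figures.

Take the radial direction toward the centre of the circle as positive. The component of the weight along the string toward the centre is −mg cos φ (φ measured from the bottom), so Newton's second law along the string gives T − mg cos φ = m v²/r.
cos 132° = -0.6691, so T = m(v²/r + g cos φ) = 1.73 × ((3.01)²/0.881 + 9.8 × -0.6691) = 1.73 × (10.28 + (-6.557)) = 1.73 × 3.726 = 6.447 N.

6.45 N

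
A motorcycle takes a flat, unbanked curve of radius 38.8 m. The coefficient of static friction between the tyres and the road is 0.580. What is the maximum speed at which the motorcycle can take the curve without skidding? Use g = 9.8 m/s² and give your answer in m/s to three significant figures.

14.9 m/s

The only inward force on a level bend is static friction, so at the limit f_s = μ_s N = μ_s m g = m v²/r.
Mass cancels: v_max = √(μ_s g r) = √(0.580 × 9.8 × 38.8) = √220.5 = 14.85 m/s.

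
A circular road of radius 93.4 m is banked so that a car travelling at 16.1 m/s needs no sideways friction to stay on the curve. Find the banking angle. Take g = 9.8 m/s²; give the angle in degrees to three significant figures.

For a frictionless banked turn: horizontally N sinθ = mv²/r and vertically N cosθ = mg.
Dividing: tanθ = v²/(r g) = (16.1)²/(93.4 × 9.8) = 259.2/915.3 = 0.2832.
θ = arctan(0.2832) = 15.81°.

15.8°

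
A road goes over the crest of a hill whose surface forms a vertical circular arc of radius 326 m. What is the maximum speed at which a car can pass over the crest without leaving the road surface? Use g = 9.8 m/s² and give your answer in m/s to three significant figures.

At the crest the centre of the circle is below the car, so the net downward (centripetal) force is mg − N = mv²/r.
The car leaves the road when N → 0, giving v_max = √(g r) = √(9.8 × 326) = 56.52 m/s.

56.5 m/s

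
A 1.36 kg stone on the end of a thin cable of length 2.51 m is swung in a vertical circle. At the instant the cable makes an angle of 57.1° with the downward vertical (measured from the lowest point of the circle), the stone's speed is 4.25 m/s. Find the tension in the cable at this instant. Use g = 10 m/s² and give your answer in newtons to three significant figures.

Take the radial direction toward the centre of the circle as positive. The component of the weight along the string toward the centre is −mg cos φ (φ measured from the bottom), so Newton's second law along the string gives T − mg cos φ = m v²/r.
cos 57.1° = 0.5432, so T = m(v²/r + g cos φ) = 1.36 × ((4.25)²/2.51 + 10.0 × 0.5432) = 1.36 × (7.196 + (5.432)) = 1.36 × 12.63 = 17.17 N.

17.2 N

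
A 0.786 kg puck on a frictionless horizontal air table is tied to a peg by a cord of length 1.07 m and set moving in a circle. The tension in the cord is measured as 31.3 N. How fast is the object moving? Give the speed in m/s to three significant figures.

6.53 m/s

T = m v²/r ⇒ v = √(T r / m) = √(31.3 × 1.07 / 0.786) = √42.61 = 6.528 m/s.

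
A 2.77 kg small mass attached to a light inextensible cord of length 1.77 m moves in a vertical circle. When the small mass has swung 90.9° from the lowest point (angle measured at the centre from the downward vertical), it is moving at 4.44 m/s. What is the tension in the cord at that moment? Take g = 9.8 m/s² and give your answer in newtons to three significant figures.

30.4 N

Take the radial direction toward the centre of the circle as positive. The component of the weight along the string toward the centre is −mg cos φ (φ measured from the bottom), so Newton's second law along the string gives T − mg cos φ = m v²/r.
cos 90.9° = -0.01571, so T = m(v²/r + g cos φ) = 2.77 × ((4.44)²/1.77 + 9.8 × -0.01571) = 2.77 × (11.14 + (-0.1539)) = 2.77 × 10.98 = 30.42 N.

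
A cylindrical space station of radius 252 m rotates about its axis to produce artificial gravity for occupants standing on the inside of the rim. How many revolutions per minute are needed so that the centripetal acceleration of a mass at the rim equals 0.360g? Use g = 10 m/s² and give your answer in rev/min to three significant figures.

Require ω²r = 0.360g, so ω = √(0.360 × 10.0/252) = 0.1195 rad/s.
In rev/min: ω × 60/(2π) = 0.1195 × 60/(2π) = 1.141 rev/min.

1.14 rev/min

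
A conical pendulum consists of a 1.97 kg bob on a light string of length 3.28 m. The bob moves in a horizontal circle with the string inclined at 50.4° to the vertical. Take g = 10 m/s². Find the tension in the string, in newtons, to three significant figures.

30.9 N

Vertically the bob has no acceleration, so T cosθ = mg.
T = mg/cosθ = 1.97 × 10.0 / cos 50.4° = 19.70/0.6374 = 30.91 N.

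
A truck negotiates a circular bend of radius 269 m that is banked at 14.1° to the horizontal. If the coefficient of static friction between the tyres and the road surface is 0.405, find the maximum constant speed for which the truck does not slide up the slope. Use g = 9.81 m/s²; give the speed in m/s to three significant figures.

At the maximum speed, friction acts down the slope at its limiting value f = μN. Radially (horizontal, toward centre): N sinθ + μN cosθ = mv²/r. Vertically: N cosθ − μN sinθ = mg.
Dividing: v² = r g (sinθ + μcosθ)/(cosθ − μsinθ).
sinθ + μcosθ = 0.2436 + 0.405×0.9699 = 0.6364; cosθ − μsinθ = 0.9699 − 0.405×0.2436 = 0.8712.
v² = 269 × 9.81 × 0.6364/0.8712 = 1928 m²/s², so v = 43.91 m/s.

43.9 m/s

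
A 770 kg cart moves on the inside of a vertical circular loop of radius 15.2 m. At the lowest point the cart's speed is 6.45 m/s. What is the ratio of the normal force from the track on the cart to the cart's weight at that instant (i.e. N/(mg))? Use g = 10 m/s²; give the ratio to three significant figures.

At the bottom, N − mg = mv²/r, so N = m(v²/r + g) and N/(mg) = v²/(rg) + 1 = (6.45)²/(15.2 × 10.0) + 1 = 0.2737 + 1 = 1.274.

1.27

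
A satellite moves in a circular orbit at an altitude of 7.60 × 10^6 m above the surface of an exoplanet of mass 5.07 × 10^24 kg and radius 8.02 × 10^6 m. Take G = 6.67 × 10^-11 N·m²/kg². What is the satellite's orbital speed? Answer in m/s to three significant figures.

4650 m/s

Orbital radius r = R + h = 8.02 × 10^6 + 7.60 × 10^6 = 1.562 × 10^7 m.
Gravity supplies the centripetal force: G M m / r² = m v² / r, so v = √(GM/r).
v = √(6.67 × 10^-11 × 5.07 × 10^24 / 1.562 × 10^7) = √(2.165 × 10^7) = 4653 m/s.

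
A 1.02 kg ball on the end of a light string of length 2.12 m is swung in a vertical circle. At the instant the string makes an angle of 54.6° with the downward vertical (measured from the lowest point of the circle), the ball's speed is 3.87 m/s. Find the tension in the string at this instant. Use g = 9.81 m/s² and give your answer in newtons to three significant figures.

13.0 N

Take the radial direction toward the centre of the circle as positive. The component of the weight along the string toward the centre is −mg cos φ (φ measured from the bottom), so Newton's second law along the string gives T − mg cos φ = m v²/r.
cos 54.6° = 0.5793, so T = m(v²/r + g cos φ) = 1.02 × ((3.87)²/2.12 + 9.81 × 0.5793) = 1.02 × (7.065 + (5.683)) = 1.02 × 12.75 = 13.00 N.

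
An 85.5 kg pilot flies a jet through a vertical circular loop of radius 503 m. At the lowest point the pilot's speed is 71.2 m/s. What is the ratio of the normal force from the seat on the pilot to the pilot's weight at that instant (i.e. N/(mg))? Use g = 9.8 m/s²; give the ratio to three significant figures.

2.03

At the bottom, N − mg = mv²/r, so N = m(v²/r + g) and N/(mg) = v²/(rg) + 1 = (71.2)²/(503 × 9.8) + 1 = 1.028 + 1 = 2.028.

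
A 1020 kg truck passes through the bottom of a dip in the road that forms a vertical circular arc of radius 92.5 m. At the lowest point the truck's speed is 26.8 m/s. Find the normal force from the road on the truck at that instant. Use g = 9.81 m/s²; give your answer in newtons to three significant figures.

At the lowest point, N points up (toward the centre) and the weight mg points down (away from the centre), so the net inward force is N − mg = mv²/r.
N = m(v²/r + g) = 1020 × ((26.8)²/92.5 + 9.81) = 1020 × (7.765 + 9.81) = 1020 × 17.57 = 17930 N.

17900 N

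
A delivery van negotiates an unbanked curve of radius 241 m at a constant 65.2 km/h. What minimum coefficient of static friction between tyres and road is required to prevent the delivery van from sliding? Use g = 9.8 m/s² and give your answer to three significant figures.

0.139

v = 65.2/3.6 = 18.11 m/s.
Friction provides the centripetal force: μ_s m g = m v²/r, so μ_s = v²/(g r) = (18.11)²/(9.8 × 241) = 328.0/2362 = 0.1389.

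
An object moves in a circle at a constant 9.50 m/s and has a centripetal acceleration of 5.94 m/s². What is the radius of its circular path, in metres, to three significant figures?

a_c = v²/r ⇒ r = v²/a_c = (9.50)²/5.94 = 90.25/5.94 = 15.19 m.

15.2 m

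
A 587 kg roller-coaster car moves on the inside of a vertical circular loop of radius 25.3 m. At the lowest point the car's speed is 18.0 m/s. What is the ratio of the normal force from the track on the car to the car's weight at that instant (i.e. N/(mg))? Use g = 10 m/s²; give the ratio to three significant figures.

2.28

At the bottom, N − mg = mv²/r, so N = m(v²/r + g) and N/(mg) = v²/(rg) + 1 = (18.0)²/(25.3 × 10.0) + 1 = 1.281 + 1 = 2.281.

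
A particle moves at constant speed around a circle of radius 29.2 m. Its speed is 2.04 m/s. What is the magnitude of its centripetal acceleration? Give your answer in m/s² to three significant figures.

0.143 m/s²

a_c = v²/r = (2.040)²/29.2 = 4.162/29.2 = 0.1425 m/s².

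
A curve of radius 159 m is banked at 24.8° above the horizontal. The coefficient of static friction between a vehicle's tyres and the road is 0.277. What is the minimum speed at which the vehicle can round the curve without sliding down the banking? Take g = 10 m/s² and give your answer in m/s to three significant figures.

At the minimum speed, friction acts up the slope at its limiting value f = μN. Radially (horizontal, toward centre): N sinθ − μN cosθ = mv²/r. Vertically: N cosθ + μN sinθ = mg.
Dividing: v² = r g (sinθ − μcosθ)/(cosθ + μsinθ).
sinθ − μcosθ = 0.4195 − 0.277×0.9078 = 0.1680; cosθ + μsinθ = 0.9078 + 0.277×0.4195 = 1.024.
v² = 159 × 10.0 × 0.1680/1.024 = 260.9 m²/s², so v = 16.15 m/s.

16.2 m/s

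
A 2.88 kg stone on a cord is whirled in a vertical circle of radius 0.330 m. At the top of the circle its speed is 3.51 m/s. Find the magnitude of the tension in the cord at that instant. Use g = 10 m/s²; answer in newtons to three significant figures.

At the top, both T and the weight mg point inward (toward the centre), so T + mg = mv²/r.
T = m(v²/r − g) = 2.88 × ((3.51)²/0.330 − 10.0) = 2.88 × (37.33 − 10.0) = 2.88 × 27.33 = 78.72 N.

78.7 N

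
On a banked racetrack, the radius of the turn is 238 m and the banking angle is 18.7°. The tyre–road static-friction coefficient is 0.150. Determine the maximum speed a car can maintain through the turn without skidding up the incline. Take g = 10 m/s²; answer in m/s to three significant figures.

At the maximum speed, friction acts down the slope at its limiting value f = μN. Radially (horizontal, toward centre): N sinθ + μN cosθ = mv²/r. Vertically: N cosθ − μN sinθ = mg.
Dividing: v² = r g (sinθ + μcosθ)/(cosθ − μsinθ).
sinθ + μcosθ = 0.3206 + 0.150×0.9472 = 0.4627; cosθ − μsinθ = 0.9472 − 0.150×0.3206 = 0.8991.
v² = 238 × 10.0 × 0.4627/0.8991 = 1225 m²/s², so v = 35.00 m/s.

35.0 m/s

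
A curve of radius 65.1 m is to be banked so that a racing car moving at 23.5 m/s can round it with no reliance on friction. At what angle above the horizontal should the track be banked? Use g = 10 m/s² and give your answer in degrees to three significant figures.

For a frictionless banked turn: horizontally N sinθ = mv²/r and vertically N cosθ = mg.
Dividing: tanθ = v²/(r g) = (23.5)²/(65.1 × 10.0) = 552.2/651.0 = 0.8483.
θ = arctan(0.8483) = 40.31°.

40.3°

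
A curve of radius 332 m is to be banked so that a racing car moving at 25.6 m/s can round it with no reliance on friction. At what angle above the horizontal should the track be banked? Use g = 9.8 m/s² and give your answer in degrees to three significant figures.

With no friction, the horizontal component of the normal force provides the centripetal force: N sinθ = mv²/r, while N cosθ = mg vertically.
Dividing: tanθ = v²/(r g) = (25.6)²/(332 × 9.8) = 655.4/3254 = 0.2014.
θ = arctan(0.2014) = 11.39°.

11.4°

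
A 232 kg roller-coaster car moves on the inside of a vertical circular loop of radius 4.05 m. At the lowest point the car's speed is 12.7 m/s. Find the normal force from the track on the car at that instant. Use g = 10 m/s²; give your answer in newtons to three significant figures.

At the lowest point, N points up (toward the centre) and the weight mg points down (away from the centre), so the net inward force is N − mg = mv²/r.
N = m(v²/r + g) = 232 × ((12.7)²/4.05 + 10.0) = 232 × (39.82 + 10.0) = 232 × 49.82 = 11560 N.

11600 N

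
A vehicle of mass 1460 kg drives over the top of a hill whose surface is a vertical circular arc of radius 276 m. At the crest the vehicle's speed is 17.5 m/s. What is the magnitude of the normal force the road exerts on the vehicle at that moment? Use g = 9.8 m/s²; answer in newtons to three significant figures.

At the crest the centripetal acceleration points downward (toward the centre of the arc), so mg − N = mv²/r.
N = m(g − v²/r) = 1460 × (9.8 − (17.5)²/276) = 1460 × (9.8 − 1.110) = 1460 × 8.690 = 12690 N.

12700 N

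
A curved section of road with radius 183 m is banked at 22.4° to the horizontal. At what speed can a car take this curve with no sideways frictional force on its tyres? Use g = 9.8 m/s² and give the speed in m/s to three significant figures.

27.2 m/s

On a frictionless banked curve, N sinθ = mv²/r and N cosθ = mg, so tanθ = v²/(rg).
v = √(r g tanθ) = √(183 × 9.8 × tan 22.4°) = √(183 × 9.8 × 0.4122) = √739.2 = 27.19 m/s.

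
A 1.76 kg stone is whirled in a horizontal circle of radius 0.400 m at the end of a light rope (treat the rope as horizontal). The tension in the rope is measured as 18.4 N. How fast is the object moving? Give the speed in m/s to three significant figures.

2.04 m/s

T = m v²/r ⇒ v = √(T r / m) = √(18.4 × 0.400 / 1.76) = √4.182 = 2.045 m/s.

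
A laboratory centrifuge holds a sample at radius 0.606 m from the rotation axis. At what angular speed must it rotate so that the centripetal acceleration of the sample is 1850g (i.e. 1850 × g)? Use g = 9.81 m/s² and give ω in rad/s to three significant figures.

Centripetal acceleration a_c = ω²r. Setting ω²r = 1850g:
ω = √(1850g / r) = √(1850 × 9.81 / 0.606) = √29950 = 173.1 rad/s.

173 rad/s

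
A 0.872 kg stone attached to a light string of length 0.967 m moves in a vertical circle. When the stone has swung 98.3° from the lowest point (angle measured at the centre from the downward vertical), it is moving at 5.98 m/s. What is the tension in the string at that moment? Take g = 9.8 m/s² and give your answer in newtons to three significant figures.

Take the radial direction toward the centre of the circle as positive. The component of the weight along the string toward the centre is −mg cos φ (φ measured from the bottom), so Newton's second law along the string gives T − mg cos φ = m v²/r.
cos 98.3° = -0.1444, so T = m(v²/r + g cos φ) = 0.872 × ((5.98)²/0.967 + 9.8 × -0.1444) = 0.872 × (36.98 + (-1.415)) = 0.872 × 35.57 = 31.01 N.

31.0 N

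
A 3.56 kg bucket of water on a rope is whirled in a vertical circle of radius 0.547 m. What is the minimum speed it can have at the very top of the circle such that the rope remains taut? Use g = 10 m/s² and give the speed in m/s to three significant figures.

At the top, both weight mg and T point toward the centre: T + mg = mv²/r.
At minimum speed T → 0, so mg = mv_min²/r ⇒ v_min = √(g r) = √(10.0 × 0.547) = 2.339 m/s.

2.34 m/s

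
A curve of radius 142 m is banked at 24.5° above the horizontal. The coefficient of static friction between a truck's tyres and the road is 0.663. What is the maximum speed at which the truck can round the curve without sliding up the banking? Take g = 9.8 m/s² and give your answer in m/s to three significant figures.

47.2 m/s

At the maximum speed, friction acts down the slope at its limiting value f = μN. Radially (horizontal, toward centre): N sinθ + μN cosθ = mv²/r. Vertically: N cosθ − μN sinθ = mg.
Dividing: v² = r g (sinθ + μcosθ)/(cosθ − μsinθ).
sinθ + μcosθ = 0.4147 + 0.663×0.9100 = 1.018; cosθ − μsinθ = 0.9100 − 0.663×0.4147 = 0.6350.
v² = 142 × 9.8 × 1.018/0.6350 = 2231 m²/s², so v = 47.23 m/s.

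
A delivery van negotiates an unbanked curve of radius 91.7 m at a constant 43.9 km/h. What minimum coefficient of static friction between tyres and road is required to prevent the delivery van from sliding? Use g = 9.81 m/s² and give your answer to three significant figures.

v = 43.9/3.6 = 12.19 m/s.
Friction provides the centripetal force: μ_s m g = m v²/r, so μ_s = v²/(g r) = (12.19)²/(9.81 × 91.7) = 148.7/899.6 = 0.1653.

0.165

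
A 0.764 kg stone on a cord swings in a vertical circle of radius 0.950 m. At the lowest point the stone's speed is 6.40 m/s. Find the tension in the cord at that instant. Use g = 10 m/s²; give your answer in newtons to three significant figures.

40.6 N

At the lowest point, T points up (toward the centre) and the weight mg points down (away from the centre), so the net inward force is T − mg = mv²/r.
T = m(v²/r + g) = 0.764 × ((6.40)²/0.950 + 10.0) = 0.764 × (43.12 + 10.0) = 0.764 × 53.12 = 40.58 N.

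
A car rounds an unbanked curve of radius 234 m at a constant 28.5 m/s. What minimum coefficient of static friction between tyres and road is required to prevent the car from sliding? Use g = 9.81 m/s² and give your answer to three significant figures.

Friction provides the centripetal force: μ_s m g = m v²/r, so μ_s = v²/(g r) = (28.50)²/(9.81 × 234) = 812.2/2296 = 0.3538.

0.354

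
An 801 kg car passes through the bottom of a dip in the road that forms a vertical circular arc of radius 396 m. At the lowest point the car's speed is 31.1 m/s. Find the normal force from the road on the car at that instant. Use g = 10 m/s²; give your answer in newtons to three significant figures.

9970 N

At the lowest point, N points up (toward the centre) and the weight mg points down (away from the centre), so the net inward force is N − mg = mv²/r.
N = m(v²/r + g) = 801 × ((31.1)²/396 + 10.0) = 801 × (2.442 + 10.0) = 801 × 12.44 = 9966 N.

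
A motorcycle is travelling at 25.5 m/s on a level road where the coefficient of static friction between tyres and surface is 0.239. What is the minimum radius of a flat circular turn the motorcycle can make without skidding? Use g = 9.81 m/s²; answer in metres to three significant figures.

At the limit, μ_s m g = m v²/r, so r_min = v²/(μ_s g) = (25.5)²/(0.239 × 9.81) = 650.2/2.345 = 277.3 m.

277 m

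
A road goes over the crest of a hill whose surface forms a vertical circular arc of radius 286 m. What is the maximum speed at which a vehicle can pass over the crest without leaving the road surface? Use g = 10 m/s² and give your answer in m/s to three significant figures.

At the crest the centre of the circle is below the vehicle, so the net downward (centripetal) force is mg − N = mv²/r.
The vehicle leaves the road when N → 0, giving v_max = √(g r) = √(10.0 × 286) = 53.48 m/s.

53.5 m/s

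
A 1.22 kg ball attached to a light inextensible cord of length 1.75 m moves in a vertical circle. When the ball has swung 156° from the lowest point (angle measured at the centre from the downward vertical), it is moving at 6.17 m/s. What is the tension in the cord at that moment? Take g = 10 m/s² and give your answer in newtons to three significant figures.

15.4 N

Take the radial direction toward the centre of the circle as positive. The component of the weight along the string toward the centre is −mg cos φ (φ measured from the bottom), so Newton's second law along the string gives T − mg cos φ = m v²/r.
cos 156° = -0.9135, so T = m(v²/r + g cos φ) = 1.22 × ((6.17)²/1.75 + 10.0 × -0.9135) = 1.22 × (21.75 + (-9.135)) = 1.22 × 12.62 = 15.39 N.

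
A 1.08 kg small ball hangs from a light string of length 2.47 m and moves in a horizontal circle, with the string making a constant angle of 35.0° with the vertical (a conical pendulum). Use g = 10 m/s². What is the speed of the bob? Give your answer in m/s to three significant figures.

The radius of the circle is r = L sinθ = 2.47 × sin 35.0° = 1.417 m.
Horizontally T sinθ = mv²/r and vertically T cosθ = mg, so tanθ = v²/(rg).
v = √(r g tanθ) = √(1.417 × 10.0 × 0.7002) = √9.920 = 3.150 m/s.

3.15 m/s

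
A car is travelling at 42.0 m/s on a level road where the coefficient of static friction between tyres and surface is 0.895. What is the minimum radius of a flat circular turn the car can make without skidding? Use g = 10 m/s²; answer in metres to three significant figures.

At the limit, μ_s m g = m v²/r, so r_min = v²/(μ_s g) = (42.0)²/(0.895 × 10.0) = 1764/8.950 = 197.1 m.

197 m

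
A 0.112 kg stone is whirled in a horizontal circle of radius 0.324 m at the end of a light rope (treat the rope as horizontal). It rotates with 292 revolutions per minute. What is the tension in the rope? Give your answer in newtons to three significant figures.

33.9 N

ω = 292 rev/min × 2π/60 = 30.58 rad/s, so v = ωr = 30.58 × 0.324 = 9.907 m/s.
The tension is the only horizontal force, so it supplies the full centripetal force: T = m v²/r = 0.112 × (9.907)²/0.324 = 0.112 × 98.16/0.324 = 33.93 N.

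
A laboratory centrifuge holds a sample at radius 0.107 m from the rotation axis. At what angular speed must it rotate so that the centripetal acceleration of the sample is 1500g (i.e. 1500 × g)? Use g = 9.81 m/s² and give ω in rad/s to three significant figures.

Centripetal acceleration a_c = ω²r. Setting ω²r = 1500g:
ω = √(1500g / r) = √(1500 × 9.81 / 0.107) = √137500 = 370.8 rad/s.

371 rad/s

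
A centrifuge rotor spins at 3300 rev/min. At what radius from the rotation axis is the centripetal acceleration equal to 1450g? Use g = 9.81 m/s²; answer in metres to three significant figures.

ω = 3300 rev/min × 2π/60 = 345.6 rad/s.
a_c = ω²r = 1450g ⇒ r = 1450 × 9.81 / (345.6)² = 14220/119400 = 0.1191 m.

0.119 m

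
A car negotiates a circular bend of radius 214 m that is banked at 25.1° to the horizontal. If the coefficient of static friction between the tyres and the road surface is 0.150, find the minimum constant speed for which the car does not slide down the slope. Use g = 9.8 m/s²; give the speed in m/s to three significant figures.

25.0 m/s

At the minimum speed, friction acts up the slope at its limiting value f = μN. Radially (horizontal, toward centre): N sinθ − μN cosθ = mv²/r. Vertically: N cosθ + μN sinθ = mg.
Dividing: v² = r g (sinθ − μcosθ)/(cosθ + μsinθ).
sinθ − μcosθ = 0.4242 − 0.150×0.9056 = 0.2884; cosθ + μsinθ = 0.9056 + 0.150×0.4242 = 0.9692.
v² = 214 × 9.8 × 0.2884/0.9692 = 624.0 m²/s², so v = 24.98 m/s.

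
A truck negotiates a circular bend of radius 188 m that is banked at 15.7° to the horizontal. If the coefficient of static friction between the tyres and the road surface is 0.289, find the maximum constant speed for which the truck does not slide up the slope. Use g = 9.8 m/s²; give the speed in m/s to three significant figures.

At the maximum speed, friction acts down the slope at its limiting value f = μN. Radially (horizontal, toward centre): N sinθ + μN cosθ = mv²/r. Vertically: N cosθ − μN sinθ = mg.
Dividing: v² = r g (sinθ + μcosθ)/(cosθ − μsinθ).
sinθ + μcosθ = 0.2706 + 0.289×0.9627 = 0.5488; cosθ − μsinθ = 0.9627 − 0.289×0.2706 = 0.8845.
v² = 188 × 9.8 × 0.5488/0.8845 = 1143 m²/s², so v = 33.81 m/s.

33.8 m/s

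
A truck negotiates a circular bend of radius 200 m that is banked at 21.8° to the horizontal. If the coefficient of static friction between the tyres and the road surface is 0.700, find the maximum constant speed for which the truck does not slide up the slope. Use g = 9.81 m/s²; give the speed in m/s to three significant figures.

At the maximum speed, friction acts down the slope at its limiting value f = μN. Radially (horizontal, toward centre): N sinθ + μN cosθ = mv²/r. Vertically: N cosθ − μN sinθ = mg.
Dividing: v² = r g (sinθ + μcosθ)/(cosθ − μsinθ).
sinθ + μcosθ = 0.3714 + 0.700×0.9285 = 1.021; cosθ − μsinθ = 0.9285 − 0.700×0.3714 = 0.6685.
v² = 200 × 9.81 × 1.021/0.6685 = 2997 m²/s², so v = 54.75 m/s.

54.7 m/s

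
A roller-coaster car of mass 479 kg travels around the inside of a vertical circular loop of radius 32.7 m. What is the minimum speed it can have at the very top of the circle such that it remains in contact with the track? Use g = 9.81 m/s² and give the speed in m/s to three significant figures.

At the top, both weight mg and N point toward the centre: N + mg = mv²/r.
At minimum speed N → 0, so mg = mv_min²/r ⇒ v_min = √(g r) = √(9.81 × 32.7) = 17.91 m/s.

17.9 m/s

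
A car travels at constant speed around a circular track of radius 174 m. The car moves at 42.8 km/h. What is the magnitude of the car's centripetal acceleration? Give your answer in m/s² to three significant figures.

0.812 m/s²

v = 42.8 km/h = 42.8/3.6 = 11.89 m/s.
a_c = v²/r = (11.89)²/174 = 141.3/174 = 0.8123 m/s².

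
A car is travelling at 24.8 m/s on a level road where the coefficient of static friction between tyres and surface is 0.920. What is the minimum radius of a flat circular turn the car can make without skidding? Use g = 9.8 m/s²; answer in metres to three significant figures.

68.2 m

At the limit, μ_s m g = m v²/r, so r_min = v²/(μ_s g) = (24.8)²/(0.920 × 9.8) = 615.0/9.016 = 68.22 m.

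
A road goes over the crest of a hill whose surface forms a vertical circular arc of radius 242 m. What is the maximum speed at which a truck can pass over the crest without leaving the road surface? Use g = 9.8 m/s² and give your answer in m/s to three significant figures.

At the crest the centre of the circle is below the truck, so the net downward (centripetal) force is mg − N = mv²/r.
The truck leaves the road when N → 0, giving v_max = √(g r) = √(9.8 × 242) = 48.70 m/s.

48.7 m/s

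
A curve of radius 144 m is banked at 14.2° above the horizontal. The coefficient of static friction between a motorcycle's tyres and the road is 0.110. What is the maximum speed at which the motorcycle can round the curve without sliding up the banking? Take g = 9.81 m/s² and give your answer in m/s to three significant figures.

23.0 m/s

At the maximum speed, friction acts down the slope at its limiting value f = μN. Radially (horizontal, toward centre): N sinθ + μN cosθ = mv²/r. Vertically: N cosθ − μN sinθ = mg.
Dividing: v² = r g (sinθ + μcosθ)/(cosθ − μsinθ).
sinθ + μcosθ = 0.2453 + 0.110×0.9694 = 0.3519; cosθ − μsinθ = 0.9694 − 0.110×0.2453 = 0.9425.
v² = 144 × 9.81 × 0.3519/0.9425 = 527.5 m²/s², so v = 22.97 m/s.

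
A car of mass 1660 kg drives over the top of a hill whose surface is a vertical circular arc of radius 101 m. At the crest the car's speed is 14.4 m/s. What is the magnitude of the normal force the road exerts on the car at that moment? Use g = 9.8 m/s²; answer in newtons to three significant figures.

At the crest the centripetal acceleration points downward (toward the centre of the arc), so mg − N = mv²/r.
N = m(g − v²/r) = 1660 × (9.8 − (14.4)²/101) = 1660 × (9.8 − 2.053) = 1660 × 7.747 = 12860 N.

12900 N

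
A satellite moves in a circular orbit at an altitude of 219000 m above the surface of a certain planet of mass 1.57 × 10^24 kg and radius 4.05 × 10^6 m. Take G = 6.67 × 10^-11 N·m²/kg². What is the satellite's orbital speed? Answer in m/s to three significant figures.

Orbital radius r = R + h = 4.05 × 10^6 + 219000 = 4.269 × 10^6 m.
Gravity supplies the centripetal force: G M m / r² = m v² / r, so v = √(GM/r).
v = √(6.67 × 10^-11 × 1.57 × 10^24 / 4.269 × 10^6) = √(2.453 × 10^7) = 4953 m/s.

4950 m/s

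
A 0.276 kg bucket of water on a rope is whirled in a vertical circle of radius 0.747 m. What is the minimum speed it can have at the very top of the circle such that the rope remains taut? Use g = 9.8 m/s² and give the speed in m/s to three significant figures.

2.71 m/s

At the top, both weight mg and T point toward the centre: T + mg = mv²/r.
At minimum speed T → 0, so mg = mv_min²/r ⇒ v_min = √(g r) = √(9.8 × 0.747) = 2.706 m/s.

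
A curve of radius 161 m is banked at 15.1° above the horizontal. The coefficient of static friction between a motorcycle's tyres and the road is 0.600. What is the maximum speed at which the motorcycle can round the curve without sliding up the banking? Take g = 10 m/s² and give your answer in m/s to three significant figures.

40.9 m/s

At the maximum speed, friction acts down the slope at its limiting value f = μN. Radially (horizontal, toward centre): N sinθ + μN cosθ = mv²/r. Vertically: N cosθ − μN sinθ = mg.
Dividing: v² = r g (sinθ + μcosθ)/(cosθ − μsinθ).
sinθ + μcosθ = 0.2605 + 0.600×0.9655 = 0.8398; cosθ − μsinθ = 0.9655 − 0.600×0.2605 = 0.8092.
v² = 161 × 10.0 × 0.8398/0.8092 = 1671 m²/s², so v = 40.88 m/s.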